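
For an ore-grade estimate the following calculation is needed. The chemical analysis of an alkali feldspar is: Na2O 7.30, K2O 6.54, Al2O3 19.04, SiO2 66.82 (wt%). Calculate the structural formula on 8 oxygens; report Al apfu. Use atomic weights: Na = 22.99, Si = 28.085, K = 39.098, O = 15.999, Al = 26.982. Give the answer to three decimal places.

1.005 Al apfu

Na2O (M=61.979): mol = 0.11778; Na = 0.23556, O = 0.11778.
K2O (M=94.195): mol = 0.06943; K = 0.13886, O = 0.06943.
Al2O3 (M=101.961): mol = 0.18674; Al = 0.37348, O = 0.56022.
SiO2 (M=60.083): mol = 1.11213; Si = 1.11213, O = 2.22426.
ΣO = 2.97169; factor = 8/ΣO = 2.69207.
Al apfu = 0.37348 × 2.69207 = 1.005.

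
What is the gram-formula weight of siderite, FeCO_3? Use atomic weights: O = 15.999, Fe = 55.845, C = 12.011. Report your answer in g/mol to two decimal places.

The formula mass is the sum 1·55.845 + 1·12.011 + 3·15.999.

115.85 g/mol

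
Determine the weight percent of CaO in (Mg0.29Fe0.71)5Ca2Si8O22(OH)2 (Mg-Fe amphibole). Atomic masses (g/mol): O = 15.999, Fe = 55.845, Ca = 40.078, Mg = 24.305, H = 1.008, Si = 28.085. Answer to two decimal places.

Formula mass = 924.320 g/mol.
2 Ca → 2.0000 mol CaO per formula unit; M(CaO) = 56.077, so CaO mass = 112.154 g.
112.154/924.320 × 100 = 12.13 wt%.

12.13 wt%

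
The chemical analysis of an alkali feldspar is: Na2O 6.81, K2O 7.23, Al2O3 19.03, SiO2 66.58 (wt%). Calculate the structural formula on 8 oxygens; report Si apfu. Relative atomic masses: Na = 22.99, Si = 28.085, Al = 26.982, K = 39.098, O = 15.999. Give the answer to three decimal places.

2.992 Si apfu

6.81 wt% Na2O ÷ 61.979 g/mol = 0.10988 mol, giving 0.21976 Na and 0.10988 O.
7.23 wt% K2O ÷ 94.195 g/mol = 0.07676 mol, giving 0.15352 K and 0.07676 O.
19.03 wt% Al2O3 ÷ 101.961 g/mol = 0.18664 mol, giving 0.37328 Al and 0.55992 O.
66.58 wt% SiO2 ÷ 60.083 g/mol = 1.10813 mol, giving 1.10813 Si and 2.21626 O.
Oxygen sums to 2.96282; scaling by 8/2.96282 = 2.70013 puts the formula on 8 O.
Si: 1.10813 × 2.70013 = 2.992 atoms per formula unit.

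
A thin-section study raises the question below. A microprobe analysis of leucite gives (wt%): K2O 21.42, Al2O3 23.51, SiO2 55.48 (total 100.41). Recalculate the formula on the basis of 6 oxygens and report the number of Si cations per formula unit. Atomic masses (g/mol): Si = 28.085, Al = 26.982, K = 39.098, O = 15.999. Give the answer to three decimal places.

2.003 Si apfu

K2O: 21.42/94.195 = 0.22740 mol → 0.45480 mol K, 0.22740 mol O.
Al2O3: 23.51/101.961 = 0.23058 mol → 0.46116 mol Al, 0.69174 mol O.
SiO2: 55.48/60.083 = 0.92339 mol → 0.92339 mol Si, 1.84678 mol O.
Total oxygen = 2.76592 mol. Normalization factor = 6/2.76592 = 2.16926.
Si per 6 O = 0.92339 × 2.16926 = 2.003.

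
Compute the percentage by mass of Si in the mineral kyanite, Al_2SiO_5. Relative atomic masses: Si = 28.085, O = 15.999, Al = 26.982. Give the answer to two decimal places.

Molar mass of Al_2SiO_5: 2×26.982 + 1×28.085 + 5×15.999 = 162.044 g/mol.
Mass of Si per formula unit: 1 × 28.085 = 28.085 g.
Weight fraction Si = 28.085 / 162.044 = 0.1733.

17.33 wt%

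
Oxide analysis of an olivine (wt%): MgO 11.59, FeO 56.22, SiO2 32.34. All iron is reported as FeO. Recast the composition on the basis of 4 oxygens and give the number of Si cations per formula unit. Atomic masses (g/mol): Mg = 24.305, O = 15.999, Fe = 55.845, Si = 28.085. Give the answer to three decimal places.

MgO: 11.59/40.304 = 0.28756 mol → 0.28756 mol Mg, 0.28756 mol O.
FeO: 56.22/71.844 = 0.78253 mol → 0.78253 mol Fe, 0.78253 mol O.
SiO2: 32.34/60.083 = 0.53826 mol → 0.53826 mol Si, 1.07652 mol O.
Total oxygen = 2.14661 mol. Normalization factor = 4/2.14661 = 1.86340.
Si per 4 O = 0.53826 × 1.86340 = 1.003.

1.003 Si apfu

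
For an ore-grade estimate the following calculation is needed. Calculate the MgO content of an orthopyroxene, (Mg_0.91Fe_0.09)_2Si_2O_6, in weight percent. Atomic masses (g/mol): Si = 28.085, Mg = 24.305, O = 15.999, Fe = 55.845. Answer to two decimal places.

Molar mass of (Mg_0.91Fe_0.09)_2Si_2O_6 = 1.82·24.305 + 0.18·55.845 + 2·28.085 + 6·15.999 = 206.451 g/mol.
Each formula unit contains 1.82 Mg, equivalent to 1.82/1 = 1.8200 mol MgO.
M(MgO) = 1×24.305 + 1×15.999 = 40.304 g/mol.
Mass of MgO per formula unit = 1.8200 × 40.304 = 73.353 g.
MgO wt% = 73.353 / 206.451 × 100 = 35.53%.

35.53 wt%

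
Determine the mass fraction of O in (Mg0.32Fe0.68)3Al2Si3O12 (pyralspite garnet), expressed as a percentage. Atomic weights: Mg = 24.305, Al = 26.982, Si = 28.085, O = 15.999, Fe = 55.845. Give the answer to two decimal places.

Molar mass of (Mg0.32Fe0.68)3Al2Si3O12: 0.96·24.305 + 2.04·55.845 + 2·26.982 + 3·28.085 + 12·15.999 = 467.464 g/mol.
Mass of O per formula unit: 12 × 15.999 = 191.988 g.
Weight fraction O = 191.988 / 467.464 = 0.4107.

41.07 mass %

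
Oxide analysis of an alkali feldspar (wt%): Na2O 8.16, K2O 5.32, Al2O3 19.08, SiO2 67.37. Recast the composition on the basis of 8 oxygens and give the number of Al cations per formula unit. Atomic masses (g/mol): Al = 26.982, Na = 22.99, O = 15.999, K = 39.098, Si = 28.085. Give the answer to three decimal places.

1.001 Al apfu

Na2O: 8.16/61.979 = 0.13166 mol → 0.26332 mol Na, 0.13166 mol O.
K2O: 5.32/94.195 = 0.05648 mol → 0.11296 mol K, 0.05648 mol O.
Al2O3: 19.08/101.961 = 0.18713 mol → 0.37426 mol Al, 0.56139 mol O.
SiO2: 67.37/60.083 = 1.12128 mol → 1.12128 mol Si, 2.24256 mol O.
Total oxygen = 2.99209 mol. Normalization factor = 8/2.99209 = 2.67372.
Al per 8 O = 0.37426 × 2.67372 = 1.001.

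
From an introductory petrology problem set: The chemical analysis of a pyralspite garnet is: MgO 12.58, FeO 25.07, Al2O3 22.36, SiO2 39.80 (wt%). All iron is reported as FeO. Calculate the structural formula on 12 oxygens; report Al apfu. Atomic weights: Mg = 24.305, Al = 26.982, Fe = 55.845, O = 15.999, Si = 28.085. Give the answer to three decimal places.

MgO (M=40.304): mol = 0.31213; Mg = 0.31213, O = 0.31213.
FeO (M=71.844): mol = 0.34895; Fe = 0.34895, O = 0.34895.
Al2O3 (M=101.961): mol = 0.21930; Al = 0.43860, O = 0.65790.
SiO2 (M=60.083): mol = 0.66242; Si = 0.66242, O = 1.32484.
ΣO = 2.64382; factor = 12/ΣO = 4.53889.
Al apfu = 0.43860 × 4.53889 = 1.991.

1.991 Al apfu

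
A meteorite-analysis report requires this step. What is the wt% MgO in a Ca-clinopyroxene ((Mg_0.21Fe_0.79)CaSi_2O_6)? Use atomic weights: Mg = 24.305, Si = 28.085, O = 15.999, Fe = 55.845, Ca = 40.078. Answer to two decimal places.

M((Mg_0.21Fe_0.79)CaSi_2O_6) = 241.464 g/mol; M(MgO) = 40.304 g/mol.
Moles MgO per formula unit = 0.21 Mg ÷ 1 = 0.2100.
MgO fraction = (0.2100 × 40.304) / 241.464 = 8.464/241.464 = 0.0351.

3.51 wt%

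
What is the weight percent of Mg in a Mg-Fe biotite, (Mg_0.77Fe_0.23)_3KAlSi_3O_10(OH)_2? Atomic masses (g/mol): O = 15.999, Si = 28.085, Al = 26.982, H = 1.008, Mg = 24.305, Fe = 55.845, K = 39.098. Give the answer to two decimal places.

12.79 wt%

Formula mass = 2.31*24.305 + 0.69*55.845 + 1*39.098 + 1*26.982 + 3*28.085 + 12*15.999 + 2*1.008 = 439.017 g/mol, of which 56.145 g is Mg.
So Mg makes up 56.145/439.017 = 0.1279 of the mass, i.e. 12.79%.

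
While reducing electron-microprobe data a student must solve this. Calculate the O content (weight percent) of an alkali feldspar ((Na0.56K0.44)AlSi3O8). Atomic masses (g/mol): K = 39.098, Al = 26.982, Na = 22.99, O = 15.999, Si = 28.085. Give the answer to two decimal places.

M((Na0.56K0.44)AlSi3O8) = 269.307 g/mol.
O contributes 8 × 15.999 = 127.992 g per mole.
127.992/269.307 = 0.4753 → 47.53%.

47.53 weight percent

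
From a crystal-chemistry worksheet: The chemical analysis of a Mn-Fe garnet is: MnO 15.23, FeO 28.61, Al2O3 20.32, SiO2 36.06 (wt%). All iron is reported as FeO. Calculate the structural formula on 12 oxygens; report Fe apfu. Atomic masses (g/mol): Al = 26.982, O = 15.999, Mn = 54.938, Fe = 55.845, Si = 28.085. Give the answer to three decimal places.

1.982 Fe apfu

MnO (M=70.937): mol = 0.21470; Mn = 0.21470, O = 0.21470.
FeO (M=71.844): mol = 0.39822; Fe = 0.39822, O = 0.39822.
Al2O3 (M=101.961): mol = 0.19929; Al = 0.39858, O = 0.59787.
SiO2 (M=60.083): mol = 0.60017; Si = 0.60017, O = 1.20034.
ΣO = 2.41113; factor = 12/ΣO = 4.97692.
Fe apfu = 0.39822 × 4.97692 = 1.982.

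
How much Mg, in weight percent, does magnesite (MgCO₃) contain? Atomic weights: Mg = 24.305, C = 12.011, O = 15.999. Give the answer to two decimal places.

28.83 weight percent

Molar mass of MgCO₃: 1*24.305 + 1*12.011 + 3*15.999 = 84.313 g/mol.
Mass of Mg per formula unit: 1 × 24.305 = 24.305 g.
Weight fraction Mg = 24.305 / 84.313 = 0.2883.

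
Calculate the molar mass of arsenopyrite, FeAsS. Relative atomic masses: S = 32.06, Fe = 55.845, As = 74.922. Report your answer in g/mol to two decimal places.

M = 1(55.845) + 1(74.922) + 1(32.06)

162.83 g/mol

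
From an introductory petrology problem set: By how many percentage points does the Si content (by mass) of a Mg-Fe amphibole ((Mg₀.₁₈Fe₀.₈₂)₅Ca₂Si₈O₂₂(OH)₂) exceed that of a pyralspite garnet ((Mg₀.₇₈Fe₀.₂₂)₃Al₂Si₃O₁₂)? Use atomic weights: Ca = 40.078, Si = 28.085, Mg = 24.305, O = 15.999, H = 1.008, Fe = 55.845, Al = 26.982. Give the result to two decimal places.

3.99 percentage points

First mineral: 224.680 g Si in 941.667 g formula = 23.86 wt% Si.
Second mineral: 84.255 g Si in 423.938 g formula = 19.87 wt% Si.
23.86% − 19.87% gives a difference of 3.99 percentage points.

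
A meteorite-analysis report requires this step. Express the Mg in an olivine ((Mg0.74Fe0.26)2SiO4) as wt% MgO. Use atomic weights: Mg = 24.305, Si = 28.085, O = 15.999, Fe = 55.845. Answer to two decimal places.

37.97 wt%

Molar mass of (Mg0.74Fe0.26)2SiO4 = 1.48·24.305 + 0.52·55.845 + 1·28.085 + 4·15.999 = 157.092 g/mol.
Each formula unit contains 1.48 Mg, equivalent to 1.48/1 = 1.4800 mol MgO.
M(MgO) = 1×24.305 + 1×15.999 = 40.304 g/mol.
Mass of MgO per formula unit = 1.4800 × 40.304 = 59.650 g.
MgO wt% = 59.650 / 157.092 × 100 = 37.97%.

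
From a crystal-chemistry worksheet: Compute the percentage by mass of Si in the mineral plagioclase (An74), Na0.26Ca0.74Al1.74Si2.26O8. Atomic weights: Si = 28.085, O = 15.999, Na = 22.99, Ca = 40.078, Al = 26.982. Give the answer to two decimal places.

23.16 wt%

Molar mass of Na0.26Ca0.74Al1.74Si2.26O8: 0.26·22.99 + 0.74·40.078 + 1.74·26.982 + 2.26·28.085 + 8·15.999 = 274.048 g/mol.
Mass of Si per formula unit: 2.26 × 28.085 = 63.472 g.
Weight fraction Si = 63.472 / 274.048 = 0.2316.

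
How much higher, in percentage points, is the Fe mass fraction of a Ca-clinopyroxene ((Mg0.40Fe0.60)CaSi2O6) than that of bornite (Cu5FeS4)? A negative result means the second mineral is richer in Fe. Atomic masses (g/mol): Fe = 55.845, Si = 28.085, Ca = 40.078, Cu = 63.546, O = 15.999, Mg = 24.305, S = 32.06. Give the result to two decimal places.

3.10 percentage points

First mineral: 33.507 g Fe in 235.471 g formula = 14.23 wt% Fe.
Second mineral: 55.845 g Fe in 501.815 g formula = 11.13 wt% Fe.
14.23% − 11.13% gives a difference of 3.10 percentage points.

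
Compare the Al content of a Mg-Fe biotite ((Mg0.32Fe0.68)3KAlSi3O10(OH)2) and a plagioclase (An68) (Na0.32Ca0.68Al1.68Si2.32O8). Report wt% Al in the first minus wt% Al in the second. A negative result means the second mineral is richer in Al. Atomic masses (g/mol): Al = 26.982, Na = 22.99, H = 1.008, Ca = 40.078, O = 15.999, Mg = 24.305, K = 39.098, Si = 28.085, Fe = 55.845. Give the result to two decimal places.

-11.00 percentage points

Al in (Mg0.32Fe0.68)3KAlSi3O10(OH)2: molar mass 481.596 g/mol; 1×26.982 = 26.982 g → 5.60 wt%.
Al in Na0.32Ca0.68Al1.68Si2.32O8: molar mass 273.089 g/mol; 1.68×26.982 = 45.330 g → 16.60 wt%.
Difference = 5.60 − 16.60 = -11.00 percentage points.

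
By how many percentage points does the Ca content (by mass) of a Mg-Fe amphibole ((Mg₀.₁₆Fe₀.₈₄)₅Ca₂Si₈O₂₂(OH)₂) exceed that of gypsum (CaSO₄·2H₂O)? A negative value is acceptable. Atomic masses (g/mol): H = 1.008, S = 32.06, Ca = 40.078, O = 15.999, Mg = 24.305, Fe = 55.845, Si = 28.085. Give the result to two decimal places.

-14.80 percentage points

Ca in (Mg₀.₁₆Fe₀.₈₄)₅Ca₂Si₈O₂₂(OH)₂: molar mass 944.821 g/mol; 2×40.078 = 80.156 g → 8.48 wt%.
Ca in CaSO₄·2H₂O: molar mass 172.164 g/mol; 1×40.078 = 40.078 g → 23.28 wt%.
Difference = 8.48 − 23.28 = -14.80 percentage points.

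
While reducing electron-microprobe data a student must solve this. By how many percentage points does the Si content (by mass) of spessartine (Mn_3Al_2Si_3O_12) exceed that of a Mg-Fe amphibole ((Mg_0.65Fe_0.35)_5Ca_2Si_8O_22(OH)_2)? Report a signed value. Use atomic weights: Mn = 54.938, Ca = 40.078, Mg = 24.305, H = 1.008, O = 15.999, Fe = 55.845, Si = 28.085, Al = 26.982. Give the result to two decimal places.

M(Mn_3Al_2Si_3O_12) = 495.021 g/mol, so wt% Si = 84.255/495.021 × 100 = 17.02%.
M((Mg_0.65Fe_0.35)_5Ca_2Si_8O_22(OH)_2) = 867.548 g/mol, so wt% Si = 224.680/867.548 × 100 = 25.90%.
17.02 − 25.90 = -8.88 pp.

-8.88 percentage points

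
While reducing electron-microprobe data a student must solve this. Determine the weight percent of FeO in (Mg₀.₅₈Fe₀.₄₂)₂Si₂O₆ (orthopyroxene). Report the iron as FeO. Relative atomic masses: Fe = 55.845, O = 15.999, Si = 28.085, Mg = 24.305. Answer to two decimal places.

26.55 wt%

M((Mg₀.₅₈Fe₀.₄₂)₂Si₂O₆) = 227.268 g/mol; M(FeO) = 71.844 g/mol.
Moles FeO per formula unit = 0.84 Fe ÷ 1 = 0.8400.
FeO fraction = (0.8400 × 71.844) / 227.268 = 60.349/227.268 = 0.2655.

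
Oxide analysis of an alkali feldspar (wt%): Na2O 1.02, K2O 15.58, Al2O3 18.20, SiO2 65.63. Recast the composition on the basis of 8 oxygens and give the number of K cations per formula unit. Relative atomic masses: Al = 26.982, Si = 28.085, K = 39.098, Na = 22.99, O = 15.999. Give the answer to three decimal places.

0.912 K apfu

Na2O (M=61.979): mol = 0.01646; Na = 0.03292, O = 0.01646.
K2O (M=94.195): mol = 0.16540; K = 0.33080, O = 0.16540.
Al2O3 (M=101.961): mol = 0.17850; Al = 0.35700, O = 0.53550.
SiO2 (M=60.083): mol = 1.09232; Si = 1.09232, O = 2.18464.
ΣO = 2.90200; factor = 8/ΣO = 2.75672.
K apfu = 0.33080 × 2.75672 = 0.912.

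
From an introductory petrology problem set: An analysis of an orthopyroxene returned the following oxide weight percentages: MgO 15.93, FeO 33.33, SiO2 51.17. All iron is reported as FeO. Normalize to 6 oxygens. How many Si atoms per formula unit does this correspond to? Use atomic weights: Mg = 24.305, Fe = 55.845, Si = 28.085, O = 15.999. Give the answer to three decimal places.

15.93 wt% MgO ÷ 40.304 g/mol = 0.39525 mol, giving 0.39525 Mg and 0.39525 O.
33.33 wt% FeO ÷ 71.844 g/mol = 0.46392 mol, giving 0.46392 Fe and 0.46392 O.
51.17 wt% SiO2 ÷ 60.083 g/mol = 0.85166 mol, giving 0.85166 Si and 1.70332 O.
Oxygen sums to 2.56249; scaling by 6/2.56249 = 2.34147 puts the formula on 6 O.
Si: 0.85166 × 2.34147 = 1.994 atoms per formula unit.

1.994 Si apfu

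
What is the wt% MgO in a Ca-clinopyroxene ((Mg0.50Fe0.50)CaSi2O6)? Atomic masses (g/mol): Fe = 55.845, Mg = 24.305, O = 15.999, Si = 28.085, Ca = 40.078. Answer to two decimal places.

Formula mass = 232.317 g/mol.
0.50 Mg → 0.5000 mol MgO per formula unit; M(MgO) = 40.304, so MgO mass = 20.152 g.
20.152/232.317 × 100 = 8.67 wt%.

8.67 wt%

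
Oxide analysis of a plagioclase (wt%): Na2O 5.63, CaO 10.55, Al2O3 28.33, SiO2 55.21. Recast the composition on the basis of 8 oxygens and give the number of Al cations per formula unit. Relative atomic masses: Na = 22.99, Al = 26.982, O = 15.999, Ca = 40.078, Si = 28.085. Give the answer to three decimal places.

1.507 Al apfu

Na2O (M=61.979): mol = 0.09084; Na = 0.18168, O = 0.09084.
CaO (M=56.077): mol = 0.18813; Ca = 0.18813, O = 0.18813.
Al2O3 (M=101.961): mol = 0.27785; Al = 0.55570, O = 0.83355.
SiO2 (M=60.083): mol = 0.91890; Si = 0.91890, O = 1.83780.
ΣO = 2.95032; factor = 8/ΣO = 2.71157.
Al apfu = 0.55570 × 2.71157 = 1.507.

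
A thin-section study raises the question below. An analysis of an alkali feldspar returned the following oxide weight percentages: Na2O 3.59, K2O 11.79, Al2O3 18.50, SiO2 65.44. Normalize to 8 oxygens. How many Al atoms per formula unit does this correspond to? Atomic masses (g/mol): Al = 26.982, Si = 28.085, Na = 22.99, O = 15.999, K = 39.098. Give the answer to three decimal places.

0.999 Al apfu

3.59 wt% Na2O ÷ 61.979 g/mol = 0.05792 mol, giving 0.11584 Na and 0.05792 O.
11.79 wt% K2O ÷ 94.195 g/mol = 0.12517 mol, giving 0.25034 K and 0.12517 O.
18.50 wt% Al2O3 ÷ 101.961 g/mol = 0.18144 mol, giving 0.36288 Al and 0.54432 O.
65.44 wt% SiO2 ÷ 60.083 g/mol = 1.08916 mol, giving 1.08916 Si and 2.17832 O.
Oxygen sums to 2.90573; scaling by 8/2.90573 = 2.75318 puts the formula on 8 O.
Al: 0.36288 × 2.75318 = 0.999 atoms per formula unit.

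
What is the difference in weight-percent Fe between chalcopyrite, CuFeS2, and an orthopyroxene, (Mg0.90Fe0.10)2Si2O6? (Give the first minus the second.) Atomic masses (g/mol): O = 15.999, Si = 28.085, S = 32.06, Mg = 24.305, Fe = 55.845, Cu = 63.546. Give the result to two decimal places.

25.04 percentage points

Fe in CuFeS2: molar mass 183.511 g/mol; 1×55.845 = 55.845 g → 30.43 wt%.
Fe in (Mg0.90Fe0.10)2Si2O6: molar mass 207.082 g/mol; 0.20×55.845 = 11.169 g → 5.39 wt%.
Difference = 30.43 − 5.39 = 25.04 percentage points.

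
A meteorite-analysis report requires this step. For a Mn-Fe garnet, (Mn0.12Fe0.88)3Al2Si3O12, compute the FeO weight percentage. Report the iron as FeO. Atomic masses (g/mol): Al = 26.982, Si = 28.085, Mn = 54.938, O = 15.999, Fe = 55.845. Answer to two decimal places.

Molar mass of (Mn0.12Fe0.88)3Al2Si3O12 = 0.36*54.938 + 2.64*55.845 + 2*26.982 + 3*28.085 + 12*15.999 = 497.415 g/mol.
Each formula unit contains 2.64 Fe, equivalent to 2.64/1 = 2.6400 mol FeO.
M(FeO) = 1×55.845 + 1×15.999 = 71.844 g/mol.
Mass of FeO per formula unit = 2.6400 × 71.844 = 189.668 g.
FeO wt% = 189.668 / 497.415 × 100 = 38.13%.

38.13 wt%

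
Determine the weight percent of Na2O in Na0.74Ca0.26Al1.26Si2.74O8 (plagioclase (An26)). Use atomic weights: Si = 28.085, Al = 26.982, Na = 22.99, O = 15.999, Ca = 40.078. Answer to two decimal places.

8.61 wt%

Molar mass of Na0.74Ca0.26Al1.26Si2.74O8 = 0.74·22.99 + 0.26·40.078 + 1.26·26.982 + 2.74·28.085 + 8·15.999 = 266.375 g/mol.
Each formula unit contains 0.74 Na, equivalent to 0.74/2 = 0.3700 mol Na2O.
M(Na2O) = 2×22.99 + 1×15.999 = 61.979 g/mol.
Mass of Na2O per formula unit = 0.3700 × 61.979 = 22.932 g.
Na2O wt% = 22.932 / 266.375 × 100 = 8.61%.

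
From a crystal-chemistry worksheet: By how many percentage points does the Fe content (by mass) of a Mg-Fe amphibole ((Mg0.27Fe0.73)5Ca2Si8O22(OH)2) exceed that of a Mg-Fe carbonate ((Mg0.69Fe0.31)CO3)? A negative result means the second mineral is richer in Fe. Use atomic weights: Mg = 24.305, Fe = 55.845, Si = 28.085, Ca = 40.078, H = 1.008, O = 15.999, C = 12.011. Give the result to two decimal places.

3.58 percentage points

M((Mg0.27Fe0.73)5Ca2Si8O22(OH)2) = 927.474 g/mol, so wt% Fe = 203.834/927.474 × 100 = 21.98%.
M((Mg0.69Fe0.31)CO3) = 94.090 g/mol, so wt% Fe = 17.312/94.090 × 100 = 18.40%.
21.98 − 18.40 = 3.58 pp.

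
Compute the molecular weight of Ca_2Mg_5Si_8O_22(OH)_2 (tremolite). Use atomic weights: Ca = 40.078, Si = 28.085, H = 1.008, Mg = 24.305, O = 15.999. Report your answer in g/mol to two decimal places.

812.35 g/mol

Ca: 2 × 40.078 = 80.1560
Mg: 5 × 24.305 = 121.5250
Si: 8 × 28.085 = 224.6800
O: 24 × 15.999 = 383.9760
H: 2 × 1.008 = 2.0160
Summing the contributions gives the formula mass.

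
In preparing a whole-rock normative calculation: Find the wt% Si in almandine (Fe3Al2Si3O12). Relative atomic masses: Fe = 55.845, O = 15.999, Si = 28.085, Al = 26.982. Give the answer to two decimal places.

Formula mass = 3×55.845 + 2×26.982 + 3×28.085 + 12×15.999 = 497.742 g/mol, of which 84.255 g is Si.
So Si makes up 84.255/497.742 = 0.1693 of the mass, i.e. 16.93%.

16.93 wt%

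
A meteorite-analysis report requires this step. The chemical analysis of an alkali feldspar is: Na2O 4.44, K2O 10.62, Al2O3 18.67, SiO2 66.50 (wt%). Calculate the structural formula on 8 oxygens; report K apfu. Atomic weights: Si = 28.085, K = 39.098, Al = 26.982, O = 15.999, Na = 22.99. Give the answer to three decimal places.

0.612 K apfu

Na2O (M=61.979): mol = 0.07164; Na = 0.14328, O = 0.07164.
K2O (M=94.195): mol = 0.11274; K = 0.22548, O = 0.11274.
Al2O3 (M=101.961): mol = 0.18311; Al = 0.36622, O = 0.54933.
SiO2 (M=60.083): mol = 1.10680; Si = 1.10680, O = 2.21360.
ΣO = 2.94731; factor = 8/ΣO = 2.71434.
K apfu = 0.22548 × 2.71434 = 0.612.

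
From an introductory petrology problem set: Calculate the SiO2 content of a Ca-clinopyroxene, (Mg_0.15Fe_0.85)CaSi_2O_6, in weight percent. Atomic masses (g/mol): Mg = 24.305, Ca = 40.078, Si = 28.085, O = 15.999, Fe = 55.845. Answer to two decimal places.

Molar mass of (Mg_0.15Fe_0.85)CaSi_2O_6 = 0.15·24.305 + 0.85·55.845 + 1·40.078 + 2·28.085 + 6·15.999 = 243.356 g/mol.
Each formula unit contains 2 Si, equivalent to 2/1 = 2.0000 mol SiO2.
M(SiO2) = 1×28.085 + 2×15.999 = 60.083 g/mol.
Mass of SiO2 per formula unit = 2.0000 × 60.083 = 120.166 g.
SiO2 wt% = 120.166 / 243.356 × 100 = 49.38%.

49.38 wt%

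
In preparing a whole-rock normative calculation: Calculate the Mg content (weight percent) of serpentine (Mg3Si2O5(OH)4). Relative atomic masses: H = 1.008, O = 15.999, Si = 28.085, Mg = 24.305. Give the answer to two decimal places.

26.31 weight percent

Formula mass = 3·24.305 + 2·28.085 + 9·15.999 + 4·1.008 = 277.108 g/mol, of which 72.915 g is Mg.
So Mg makes up 72.915/277.108 = 0.2631 of the mass, i.e. 26.31%.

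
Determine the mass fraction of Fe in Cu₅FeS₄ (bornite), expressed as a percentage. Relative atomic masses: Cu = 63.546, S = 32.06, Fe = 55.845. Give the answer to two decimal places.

11.13 weight percent

Formula mass = 5*63.546 + 1*55.845 + 4*32.06 = 501.815 g/mol, of which 55.845 g is Fe.
So Fe makes up 55.845/501.815 = 0.1113 of the mass, i.e. 11.13%.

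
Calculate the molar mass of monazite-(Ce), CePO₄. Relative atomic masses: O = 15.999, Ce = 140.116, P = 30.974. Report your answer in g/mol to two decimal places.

235.09 g/mol

M = 1*140.116 + 1*30.974 + 4*15.999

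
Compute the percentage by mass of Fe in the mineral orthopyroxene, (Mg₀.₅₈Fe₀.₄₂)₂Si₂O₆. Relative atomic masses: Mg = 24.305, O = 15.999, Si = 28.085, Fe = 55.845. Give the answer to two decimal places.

20.64 mass %

Molar mass of (Mg₀.₅₈Fe₀.₄₂)₂Si₂O₆: 1.16*24.305 + 0.84*55.845 + 2*28.085 + 6*15.999 = 227.268 g/mol.
Mass of Fe per formula unit: 0.84 × 55.845 = 46.910 g.
Weight fraction Fe = 46.910 / 227.268 = 0.2064.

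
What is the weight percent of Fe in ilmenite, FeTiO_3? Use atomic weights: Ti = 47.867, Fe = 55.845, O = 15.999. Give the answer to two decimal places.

36.81 weight percent

Formula mass = 1·55.845 + 1·47.867 + 3·15.999 = 151.709 g/mol, of which 55.845 g is Fe.
So Fe makes up 55.845/151.709 = 0.3681 of the mass, i.e. 36.81%.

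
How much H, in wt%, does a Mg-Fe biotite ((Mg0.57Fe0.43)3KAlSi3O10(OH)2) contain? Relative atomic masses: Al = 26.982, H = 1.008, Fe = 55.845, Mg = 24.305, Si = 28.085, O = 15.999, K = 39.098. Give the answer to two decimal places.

0.44 wt%

Formula mass = 1.71·24.305 + 1.29·55.845 + 1·39.098 + 1·26.982 + 3·28.085 + 12·15.999 + 2·1.008 = 457.941 g/mol, of which 2.016 g is H.
So H makes up 2.016/457.941 = 0.0044 of the mass, i.e. 0.44%.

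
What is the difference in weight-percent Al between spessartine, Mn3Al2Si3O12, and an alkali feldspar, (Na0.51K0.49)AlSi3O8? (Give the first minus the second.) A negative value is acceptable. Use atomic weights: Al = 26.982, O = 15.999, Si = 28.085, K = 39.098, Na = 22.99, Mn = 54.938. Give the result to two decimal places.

0.91 percentage points

M(Mn3Al2Si3O12) = 495.021 g/mol, so wt% Al = 53.964/495.021 × 100 = 10.90%.
M((Na0.51K0.49)AlSi3O8) = 270.112 g/mol, so wt% Al = 26.982/270.112 × 100 = 9.99%.
10.90 − 9.99 = 0.91 pp.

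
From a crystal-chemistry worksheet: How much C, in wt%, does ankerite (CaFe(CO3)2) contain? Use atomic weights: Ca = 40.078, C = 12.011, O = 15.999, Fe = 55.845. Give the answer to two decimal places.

Formula mass = 1·40.078 + 1·55.845 + 2·12.011 + 6·15.999 = 215.939 g/mol, of which 24.022 g is C.
So C makes up 24.022/215.939 = 0.1112 of the mass, i.e. 11.12%.

11.12 wt%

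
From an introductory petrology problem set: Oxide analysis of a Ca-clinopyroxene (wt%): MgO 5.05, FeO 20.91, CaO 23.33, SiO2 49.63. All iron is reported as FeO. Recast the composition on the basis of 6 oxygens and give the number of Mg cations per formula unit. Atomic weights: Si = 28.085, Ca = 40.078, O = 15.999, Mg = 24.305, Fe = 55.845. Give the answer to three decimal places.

MgO (M=40.304): mol = 0.12530; Mg = 0.12530, O = 0.12530.
FeO (M=71.844): mol = 0.29105; Fe = 0.29105, O = 0.29105.
CaO (M=56.077): mol = 0.41604; Ca = 0.41604, O = 0.41604.
SiO2 (M=60.083): mol = 0.82602; Si = 0.82602, O = 1.65204.
ΣO = 2.48443; factor = 6/ΣO = 2.41504.
Mg apfu = 0.12530 × 2.41504 = 0.303.

0.303 Mg apfu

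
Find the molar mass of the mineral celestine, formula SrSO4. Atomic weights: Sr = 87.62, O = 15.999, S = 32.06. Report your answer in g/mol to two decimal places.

M = 1*87.62 + 1*32.06 + 4*15.999

183.68 g/mol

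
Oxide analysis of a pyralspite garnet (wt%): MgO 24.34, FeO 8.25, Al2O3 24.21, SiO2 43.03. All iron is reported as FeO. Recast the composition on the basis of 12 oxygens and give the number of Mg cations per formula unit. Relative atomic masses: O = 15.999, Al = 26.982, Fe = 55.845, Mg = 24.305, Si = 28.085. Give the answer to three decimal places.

2.531 Mg apfu

24.34 wt% MgO ÷ 40.304 g/mol = 0.60391 mol, giving 0.60391 Mg and 0.60391 O.
8.25 wt% FeO ÷ 71.844 g/mol = 0.11483 mol, giving 0.11483 Fe and 0.11483 O.
24.21 wt% Al2O3 ÷ 101.961 g/mol = 0.23744 mol, giving 0.47488 Al and 0.71232 O.
43.03 wt% SiO2 ÷ 60.083 g/mol = 0.71618 mol, giving 0.71618 Si and 1.43236 O.
Oxygen sums to 2.86342; scaling by 12/2.86342 = 4.19079 puts the formula on 12 O.
Mg: 0.60391 × 4.19079 = 2.531 atoms per formula unit.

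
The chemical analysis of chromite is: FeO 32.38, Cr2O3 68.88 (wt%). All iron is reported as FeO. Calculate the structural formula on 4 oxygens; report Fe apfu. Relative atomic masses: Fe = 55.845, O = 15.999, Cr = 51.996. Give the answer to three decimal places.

0.996 Fe apfu

FeO (M=71.844): mol = 0.45070; Fe = 0.45070, O = 0.45070.
Cr2O3 (M=151.989): mol = 0.45319; Cr = 0.90638, O = 1.35957.
ΣO = 1.81027; factor = 4/ΣO = 2.20962.
Fe apfu = 0.45070 × 2.20962 = 0.996.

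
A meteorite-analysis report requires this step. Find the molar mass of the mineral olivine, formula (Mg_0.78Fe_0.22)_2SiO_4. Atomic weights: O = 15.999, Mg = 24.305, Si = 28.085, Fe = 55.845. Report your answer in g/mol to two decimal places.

Mg: 1.56 × 24.305 = 37.9158
Fe: 0.44 × 55.845 = 24.5718
Si: 1 × 28.085 = 28.0850
O: 4 × 15.999 = 63.9960
Summing the contributions gives the formula mass.

154.57 g/mol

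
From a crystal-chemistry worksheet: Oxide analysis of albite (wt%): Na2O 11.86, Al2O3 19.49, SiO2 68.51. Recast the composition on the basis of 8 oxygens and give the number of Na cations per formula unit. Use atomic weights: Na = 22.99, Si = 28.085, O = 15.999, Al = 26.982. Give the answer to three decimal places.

1.005 Na apfu

Na2O: 11.86/61.979 = 0.19136 mol → 0.38272 mol Na, 0.19136 mol O.
Al2O3: 19.49/101.961 = 0.19115 mol → 0.38230 mol Al, 0.57345 mol O.
SiO2: 68.51/60.083 = 1.14026 mol → 1.14026 mol Si, 2.28052 mol O.
Total oxygen = 3.04533 mol. Normalization factor = 8/3.04533 = 2.62697.
Na per 8 O = 0.38272 × 2.62697 = 1.005.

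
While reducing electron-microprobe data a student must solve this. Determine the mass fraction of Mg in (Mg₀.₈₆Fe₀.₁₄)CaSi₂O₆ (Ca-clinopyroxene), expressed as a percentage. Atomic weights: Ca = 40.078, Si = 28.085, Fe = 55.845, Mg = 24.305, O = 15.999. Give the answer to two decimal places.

9.46 wt%

M((Mg₀.₈₆Fe₀.₁₄)CaSi₂O₆) = 220.963 g/mol.
Mg contributes 0.86 × 24.305 = 20.902 g per mole.
20.902/220.963 = 0.0946 → 9.46%.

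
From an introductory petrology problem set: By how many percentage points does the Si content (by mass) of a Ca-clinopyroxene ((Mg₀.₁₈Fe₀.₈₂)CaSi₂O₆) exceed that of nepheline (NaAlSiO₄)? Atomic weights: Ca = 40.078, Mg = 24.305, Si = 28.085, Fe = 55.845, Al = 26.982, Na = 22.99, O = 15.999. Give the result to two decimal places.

3.40 percentage points

Si in (Mg₀.₁₈Fe₀.₈₂)CaSi₂O₆: molar mass 242.410 g/mol; 2×28.085 = 56.170 g → 23.17 wt%.
Si in NaAlSiO₄: molar mass 142.053 g/mol; 1×28.085 = 28.085 g → 19.77 wt%.
Difference = 23.17 − 19.77 = 3.40 percentage points.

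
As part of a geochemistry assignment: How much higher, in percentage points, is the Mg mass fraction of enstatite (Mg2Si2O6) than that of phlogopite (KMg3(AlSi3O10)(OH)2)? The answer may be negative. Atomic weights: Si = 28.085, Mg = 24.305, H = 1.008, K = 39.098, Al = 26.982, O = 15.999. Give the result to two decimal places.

M(Mg2Si2O6) = 200.774 g/mol, so wt% Mg = 48.610/200.774 × 100 = 24.21%.
M(KMg3(AlSi3O10)(OH)2) = 417.254 g/mol, so wt% Mg = 72.915/417.254 × 100 = 17.47%.
24.21 − 17.47 = 6.74 pp.

6.74 percentage points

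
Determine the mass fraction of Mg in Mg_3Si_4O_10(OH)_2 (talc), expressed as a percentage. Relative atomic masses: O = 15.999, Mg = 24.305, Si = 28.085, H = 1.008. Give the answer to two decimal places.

Formula mass = 3*24.305 + 4*28.085 + 12*15.999 + 2*1.008 = 379.259 g/mol, of which 72.915 g is Mg.
So Mg makes up 72.915/379.259 = 0.1923 of the mass, i.e. 19.23%.

19.23 wt%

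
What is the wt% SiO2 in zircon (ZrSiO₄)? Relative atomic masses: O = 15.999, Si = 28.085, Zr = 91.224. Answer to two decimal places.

M(ZrSiO₄) = 183.305 g/mol; M(SiO2) = 60.083 g/mol.
Moles SiO2 per formula unit = 1 Si ÷ 1 = 1.0000.
SiO2 fraction = (1.0000 × 60.083) / 183.305 = 60.083/183.305 = 0.3278.

32.78 wt%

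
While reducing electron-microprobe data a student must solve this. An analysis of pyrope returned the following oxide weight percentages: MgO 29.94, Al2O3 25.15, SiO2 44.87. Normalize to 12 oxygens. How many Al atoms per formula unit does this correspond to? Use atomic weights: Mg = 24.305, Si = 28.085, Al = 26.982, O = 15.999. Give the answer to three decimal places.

1.989 Al apfu

MgO: 29.94/40.304 = 0.74285 mol → 0.74285 mol Mg, 0.74285 mol O.
Al2O3: 25.15/101.961 = 0.24666 mol → 0.49332 mol Al, 0.73998 mol O.
SiO2: 44.87/60.083 = 0.74680 mol → 0.74680 mol Si, 1.49360 mol O.
Total oxygen = 2.97643 mol. Normalization factor = 12/2.97643 = 4.03168.
Al per 12 O = 0.49332 × 4.03168 = 1.989.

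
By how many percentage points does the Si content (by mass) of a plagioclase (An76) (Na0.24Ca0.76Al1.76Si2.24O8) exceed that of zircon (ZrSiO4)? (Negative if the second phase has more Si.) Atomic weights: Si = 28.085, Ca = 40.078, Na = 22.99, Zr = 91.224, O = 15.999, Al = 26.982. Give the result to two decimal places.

M(Na0.24Ca0.76Al1.76Si2.24O8) = 274.368 g/mol, so wt% Si = 62.910/274.368 × 100 = 22.93%.
M(ZrSiO4) = 183.305 g/mol, so wt% Si = 28.085/183.305 × 100 = 15.32%.
22.93 − 15.32 = 7.61 pp.

7.61 percentage points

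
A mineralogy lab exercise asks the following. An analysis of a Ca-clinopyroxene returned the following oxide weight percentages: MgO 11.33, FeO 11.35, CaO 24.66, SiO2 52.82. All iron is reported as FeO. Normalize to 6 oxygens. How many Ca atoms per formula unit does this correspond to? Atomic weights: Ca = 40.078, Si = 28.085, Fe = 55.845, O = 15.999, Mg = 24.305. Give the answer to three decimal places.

1.001 Ca apfu

11.33 wt% MgO ÷ 40.304 g/mol = 0.28111 mol, giving 0.28111 Mg and 0.28111 O.
11.35 wt% FeO ÷ 71.844 g/mol = 0.15798 mol, giving 0.15798 Fe and 0.15798 O.
24.66 wt% CaO ÷ 56.077 g/mol = 0.43975 mol, giving 0.43975 Ca and 0.43975 O.
52.82 wt% SiO2 ÷ 60.083 g/mol = 0.87912 mol, giving 0.87912 Si and 1.75824 O.
Oxygen sums to 2.63708; scaling by 6/2.63708 = 2.27524 puts the formula on 6 O.
Ca: 0.43975 × 2.27524 = 1.001 atoms per formula unit.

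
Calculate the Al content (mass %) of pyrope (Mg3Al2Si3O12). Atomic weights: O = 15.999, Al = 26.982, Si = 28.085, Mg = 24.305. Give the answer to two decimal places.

13.39 mass %

Formula mass = 3·24.305 + 2·26.982 + 3·28.085 + 12·15.999 = 403.122 g/mol, of which 53.964 g is Al.
So Al makes up 53.964/403.122 = 0.1339 of the mass, i.e. 13.39%.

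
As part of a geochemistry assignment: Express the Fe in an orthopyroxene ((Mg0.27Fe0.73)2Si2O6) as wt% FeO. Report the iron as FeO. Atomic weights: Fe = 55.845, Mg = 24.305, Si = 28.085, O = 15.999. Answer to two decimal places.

42.50 wt%

Formula mass = 246.822 g/mol.
1.46 Fe → 1.4600 mol FeO per formula unit; M(FeO) = 71.844, so FeO mass = 104.892 g.
104.892/246.822 × 100 = 42.50 wt%.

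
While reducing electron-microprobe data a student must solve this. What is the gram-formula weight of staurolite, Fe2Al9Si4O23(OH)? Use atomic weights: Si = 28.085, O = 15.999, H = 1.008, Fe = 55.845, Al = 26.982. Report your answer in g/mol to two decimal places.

851.85 g/mol

The formula mass is the sum 2(55.845) + 9(26.982) + 4(28.085) + 24(15.999) + 1(1.008).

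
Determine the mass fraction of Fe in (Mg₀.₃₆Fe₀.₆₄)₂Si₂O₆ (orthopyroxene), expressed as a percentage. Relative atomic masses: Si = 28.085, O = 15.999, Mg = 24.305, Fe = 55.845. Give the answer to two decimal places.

M((Mg₀.₃₆Fe₀.₆₄)₂Si₂O₆) = 241.145 g/mol.
Fe contributes 1.28 × 55.845 = 71.482 g per mole.
71.482/241.145 = 0.2964 → 29.64%.

29.64 mass %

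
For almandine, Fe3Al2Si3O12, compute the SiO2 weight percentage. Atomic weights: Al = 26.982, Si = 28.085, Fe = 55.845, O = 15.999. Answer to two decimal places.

Molar mass of Fe3Al2Si3O12 = 3·55.845 + 2·26.982 + 3·28.085 + 12·15.999 = 497.742 g/mol.
Each formula unit contains 3 Si, equivalent to 3/1 = 3.0000 mol SiO2.
M(SiO2) = 1×28.085 + 2×15.999 = 60.083 g/mol.
Mass of SiO2 per formula unit = 3.0000 × 60.083 = 180.249 g.
SiO2 wt% = 180.249 / 497.742 × 100 = 36.21%.

36.21 wt%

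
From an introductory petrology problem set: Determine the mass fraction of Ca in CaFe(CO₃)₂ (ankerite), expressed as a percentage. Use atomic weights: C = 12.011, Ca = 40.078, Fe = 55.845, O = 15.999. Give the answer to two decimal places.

Formula mass = 1×40.078 + 1×55.845 + 2×12.011 + 6×15.999 = 215.939 g/mol, of which 40.078 g is Ca.
So Ca makes up 40.078/215.939 = 0.1856 of the mass, i.e. 18.56%.

18.56 wt%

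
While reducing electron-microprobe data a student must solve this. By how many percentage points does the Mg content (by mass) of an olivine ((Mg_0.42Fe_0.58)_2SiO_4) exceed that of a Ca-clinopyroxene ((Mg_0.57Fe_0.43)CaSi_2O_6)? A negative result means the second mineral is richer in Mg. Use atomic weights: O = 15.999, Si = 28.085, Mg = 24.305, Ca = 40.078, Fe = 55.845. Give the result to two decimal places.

First mineral: 20.416 g Mg in 177.277 g formula = 11.52 wt% Mg.
Second mineral: 13.854 g Mg in 230.109 g formula = 6.02 wt% Mg.
11.52% − 6.02% gives a difference of 5.50 percentage points.

5.50 percentage points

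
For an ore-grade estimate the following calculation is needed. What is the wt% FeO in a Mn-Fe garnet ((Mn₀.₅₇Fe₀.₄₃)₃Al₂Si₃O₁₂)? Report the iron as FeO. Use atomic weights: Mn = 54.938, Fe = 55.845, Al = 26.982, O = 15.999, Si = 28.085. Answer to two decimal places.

18.68 wt%

Molar mass of (Mn₀.₅₇Fe₀.₄₃)₃Al₂Si₃O₁₂ = 1.71×54.938 + 1.29×55.845 + 2×26.982 + 3×28.085 + 12×15.999 = 496.191 g/mol.
Each formula unit contains 1.29 Fe, equivalent to 1.29/1 = 1.2900 mol FeO.
M(FeO) = 1×55.845 + 1×15.999 = 71.844 g/mol.
Mass of FeO per formula unit = 1.2900 × 71.844 = 92.679 g.
FeO wt% = 92.679 / 496.191 × 100 = 18.68%.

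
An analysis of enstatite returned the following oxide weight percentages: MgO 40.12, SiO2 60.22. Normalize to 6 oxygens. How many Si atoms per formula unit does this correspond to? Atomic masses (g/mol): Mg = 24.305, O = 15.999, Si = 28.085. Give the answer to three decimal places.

2.005 Si apfu

MgO: 40.12/40.304 = 0.99543 mol → 0.99543 mol Mg, 0.99543 mol O.
SiO2: 60.22/60.083 = 1.00228 mol → 1.00228 mol Si, 2.00456 mol O.
Total oxygen = 2.99999 mol. Normalization factor = 6/2.99999 = 2.00001.
Si per 6 O = 1.00228 × 2.00001 = 2.005.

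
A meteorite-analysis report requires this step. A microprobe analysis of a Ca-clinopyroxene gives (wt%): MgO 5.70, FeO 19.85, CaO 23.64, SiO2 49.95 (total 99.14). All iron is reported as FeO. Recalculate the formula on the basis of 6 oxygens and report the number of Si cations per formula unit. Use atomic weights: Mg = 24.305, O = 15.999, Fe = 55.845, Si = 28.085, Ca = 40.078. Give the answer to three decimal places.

MgO: 5.70/40.304 = 0.14143 mol → 0.14143 mol Mg, 0.14143 mol O.
FeO: 19.85/71.844 = 0.27629 mol → 0.27629 mol Fe, 0.27629 mol O.
CaO: 23.64/56.077 = 0.42156 mol → 0.42156 mol Ca, 0.42156 mol O.
SiO2: 49.95/60.083 = 0.83135 mol → 0.83135 mol Si, 1.66270 mol O.
Total oxygen = 2.50198 mol. Normalization factor = 6/2.50198 = 2.39810.
Si per 6 O = 0.83135 × 2.39810 = 1.994.

1.994 Si apfu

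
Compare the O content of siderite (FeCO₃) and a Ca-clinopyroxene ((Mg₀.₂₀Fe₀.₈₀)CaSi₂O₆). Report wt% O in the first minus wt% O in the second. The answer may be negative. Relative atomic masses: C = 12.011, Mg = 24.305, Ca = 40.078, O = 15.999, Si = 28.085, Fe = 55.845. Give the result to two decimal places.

First mineral: 47.997 g O in 115.853 g formula = 41.43 wt% O.
Second mineral: 95.994 g O in 241.779 g formula = 39.70 wt% O.
41.43% − 39.70% gives a difference of 1.73 percentage points.

1.73 percentage points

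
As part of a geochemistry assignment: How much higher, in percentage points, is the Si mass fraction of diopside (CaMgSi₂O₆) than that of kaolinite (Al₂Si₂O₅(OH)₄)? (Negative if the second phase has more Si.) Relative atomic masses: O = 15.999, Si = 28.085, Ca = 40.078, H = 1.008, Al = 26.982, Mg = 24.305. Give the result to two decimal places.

4.18 percentage points

First mineral: 56.170 g Si in 216.547 g formula = 25.94 wt% Si.
Second mineral: 56.170 g Si in 258.157 g formula = 21.76 wt% Si.
25.94% − 21.76% gives a difference of 4.18 percentage points.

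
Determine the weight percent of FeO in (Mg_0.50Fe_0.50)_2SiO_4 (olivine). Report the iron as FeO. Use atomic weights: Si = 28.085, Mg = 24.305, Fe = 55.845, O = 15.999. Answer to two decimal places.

41.71 wt%

Molar mass of (Mg_0.50Fe_0.50)_2SiO_4 = 1*24.305 + 1*55.845 + 1*28.085 + 4*15.999 = 172.231 g/mol.
Each formula unit contains 1 Fe, equivalent to 1/1 = 1.0000 mol FeO.
M(FeO) = 1×55.845 + 1×15.999 = 71.844 g/mol.
Mass of FeO per formula unit = 1.0000 × 71.844 = 71.844 g.
FeO wt% = 71.844 / 172.231 × 100 = 41.71%.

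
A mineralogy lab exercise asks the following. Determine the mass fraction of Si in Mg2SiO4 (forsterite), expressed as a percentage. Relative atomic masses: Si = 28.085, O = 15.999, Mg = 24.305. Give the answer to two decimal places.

19.96 weight percent

M(Mg2SiO4) = 140.691 g/mol.
Si contributes 1 × 28.085 = 28.085 g per mole.
28.085/140.691 = 0.1996 → 19.96%.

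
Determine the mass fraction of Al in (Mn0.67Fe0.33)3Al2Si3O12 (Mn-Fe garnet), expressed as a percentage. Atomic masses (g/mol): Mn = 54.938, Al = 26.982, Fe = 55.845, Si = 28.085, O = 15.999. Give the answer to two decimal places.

Molar mass of (Mn0.67Fe0.33)3Al2Si3O12: 2.01*54.938 + 0.99*55.845 + 2*26.982 + 3*28.085 + 12*15.999 = 495.919 g/mol.
Mass of Al per formula unit: 2 × 26.982 = 53.964 g.
Weight fraction Al = 53.964 / 495.919 = 0.1088.

10.88 mass %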